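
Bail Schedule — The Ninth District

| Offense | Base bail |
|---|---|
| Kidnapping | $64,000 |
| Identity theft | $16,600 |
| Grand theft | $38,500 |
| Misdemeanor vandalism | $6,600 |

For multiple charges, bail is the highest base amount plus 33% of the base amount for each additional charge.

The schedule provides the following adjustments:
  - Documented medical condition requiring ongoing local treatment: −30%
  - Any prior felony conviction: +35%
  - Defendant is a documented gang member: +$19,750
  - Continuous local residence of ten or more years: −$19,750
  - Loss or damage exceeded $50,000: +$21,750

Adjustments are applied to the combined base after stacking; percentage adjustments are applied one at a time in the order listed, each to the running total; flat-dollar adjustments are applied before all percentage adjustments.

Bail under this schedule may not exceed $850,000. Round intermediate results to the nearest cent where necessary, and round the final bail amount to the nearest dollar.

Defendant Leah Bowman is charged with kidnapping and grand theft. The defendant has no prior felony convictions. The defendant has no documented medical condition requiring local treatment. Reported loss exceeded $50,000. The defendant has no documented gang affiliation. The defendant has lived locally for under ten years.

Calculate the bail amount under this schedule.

$98,455

Base amounts from the schedule: kidnapping $64,000; grand theft $38,500.
Stacking rule: highest base plus 33% of each additional charge. Highest is kidnapping at $64,000. Additional: $38,500 × 33% = $12,705. Combined base = $64,000 + $12,705 = $76,705.
Loss or damage exceeded $50,000 (+$21,750 flat): $76,705 + $21,750 = $98,455.
$98,455 is within the $850,000 maximum.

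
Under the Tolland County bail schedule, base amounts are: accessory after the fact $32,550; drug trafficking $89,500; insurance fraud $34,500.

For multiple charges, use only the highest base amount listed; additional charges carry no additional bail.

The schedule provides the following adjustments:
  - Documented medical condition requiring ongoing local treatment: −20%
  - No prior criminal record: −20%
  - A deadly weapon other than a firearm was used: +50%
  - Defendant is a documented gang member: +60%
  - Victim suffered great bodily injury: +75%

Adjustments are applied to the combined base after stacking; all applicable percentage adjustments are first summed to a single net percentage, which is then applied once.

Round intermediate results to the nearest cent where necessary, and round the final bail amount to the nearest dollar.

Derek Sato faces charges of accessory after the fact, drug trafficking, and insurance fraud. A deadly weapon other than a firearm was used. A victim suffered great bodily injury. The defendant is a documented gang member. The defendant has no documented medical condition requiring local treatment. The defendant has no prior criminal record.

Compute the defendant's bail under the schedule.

Base amounts from the schedule: accessory after the fact $32,550; drug trafficking $89,500; insurance fraud $34,500.
Stacking rule: use the highest base only. Highest is drug trafficking at $89,500. Combined base = $89,500.
Net percentage adjustment: −20% +50% +60% +75% = +165%. $89,500 × 2.65 = $237,175.

$237,175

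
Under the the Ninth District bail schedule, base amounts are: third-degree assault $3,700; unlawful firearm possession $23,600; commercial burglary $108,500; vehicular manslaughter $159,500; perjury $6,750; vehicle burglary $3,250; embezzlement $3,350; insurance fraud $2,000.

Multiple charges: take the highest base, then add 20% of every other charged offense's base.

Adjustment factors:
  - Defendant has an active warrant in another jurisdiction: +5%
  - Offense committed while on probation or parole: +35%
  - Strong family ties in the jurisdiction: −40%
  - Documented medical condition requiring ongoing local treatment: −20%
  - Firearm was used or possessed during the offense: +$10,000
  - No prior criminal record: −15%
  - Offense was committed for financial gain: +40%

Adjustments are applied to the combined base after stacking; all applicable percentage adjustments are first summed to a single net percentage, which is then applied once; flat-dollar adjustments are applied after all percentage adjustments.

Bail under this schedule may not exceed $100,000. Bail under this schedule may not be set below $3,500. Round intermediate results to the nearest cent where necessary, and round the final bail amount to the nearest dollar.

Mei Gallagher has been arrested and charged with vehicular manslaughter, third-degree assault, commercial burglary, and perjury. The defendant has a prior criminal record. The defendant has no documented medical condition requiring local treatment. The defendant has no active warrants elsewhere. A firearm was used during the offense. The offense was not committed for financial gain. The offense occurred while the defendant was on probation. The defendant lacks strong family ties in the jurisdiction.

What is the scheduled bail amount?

Base amounts from the schedule: vehicular manslaughter $159,500; third-degree assault $3,700; commercial burglary $108,500; perjury $6,750.
Stacking rule: highest base plus 20% of each additional charge. Highest is vehicular manslaughter at $159,500. Additional: $3,700 × 20% = $740; $108,500 × 20% = $21,700; $6,750 × 20% = $1,350. Combined base = $159,500 + $23,790 = $183,290.
Offense committed while on probation or parole (+35%): $183,290 × 1.35 = $247,441.50.
Firearm was used or possessed during the offense (+$10,000 flat): $247,441.50 + $10,000 = $257,441.50.
Result $257,441.50 exceeds the maximum of $100,000; bail is capped at $100,000.
$100,000 is at or above the $3,500 minimum.

$100,000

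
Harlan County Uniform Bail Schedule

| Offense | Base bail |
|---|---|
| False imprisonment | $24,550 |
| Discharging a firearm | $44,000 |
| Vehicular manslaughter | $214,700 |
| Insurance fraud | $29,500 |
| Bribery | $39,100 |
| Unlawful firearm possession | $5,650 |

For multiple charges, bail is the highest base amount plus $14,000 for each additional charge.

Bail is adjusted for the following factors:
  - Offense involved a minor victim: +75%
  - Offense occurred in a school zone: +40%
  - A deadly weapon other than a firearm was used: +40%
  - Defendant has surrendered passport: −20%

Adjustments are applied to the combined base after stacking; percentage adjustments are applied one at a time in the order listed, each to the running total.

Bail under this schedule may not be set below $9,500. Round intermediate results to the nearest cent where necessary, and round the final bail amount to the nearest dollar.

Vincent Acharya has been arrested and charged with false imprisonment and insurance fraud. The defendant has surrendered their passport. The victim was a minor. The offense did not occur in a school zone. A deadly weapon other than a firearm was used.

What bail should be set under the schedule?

Base amounts from the schedule: false imprisonment $24,550; insurance fraud $29,500.
Stacking rule: highest base plus $14,000 per additional charge. Highest is insurance fraud at $29,500; 1 additional charge → +$14,000. Combined base = $43,500.
Offense involved a minor victim (+75%): $43,500 × 1.75 = $76,125.
A deadly weapon other than a firearm was used (+40%): $76,125 × 1.4 = $106,575.
Defendant has surrendered passport (−20%): $106,575 × 0.8 = $85,260.
$85,260 is at or above the $9,500 minimum.

$85,260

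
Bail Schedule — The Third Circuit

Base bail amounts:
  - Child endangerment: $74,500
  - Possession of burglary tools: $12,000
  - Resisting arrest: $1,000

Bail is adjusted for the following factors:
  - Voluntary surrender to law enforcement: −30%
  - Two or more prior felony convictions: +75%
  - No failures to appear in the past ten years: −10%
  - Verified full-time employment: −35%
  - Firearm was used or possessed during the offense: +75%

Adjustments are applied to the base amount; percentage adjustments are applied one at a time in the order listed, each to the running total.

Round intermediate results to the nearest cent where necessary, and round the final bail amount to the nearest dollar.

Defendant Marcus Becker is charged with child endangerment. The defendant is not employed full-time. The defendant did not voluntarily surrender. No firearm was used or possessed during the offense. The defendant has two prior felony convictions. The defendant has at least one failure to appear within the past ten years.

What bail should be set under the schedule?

Base amounts from the schedule: child endangerment $74,500.
Single charge. Combined base = $74,500.
Two or more prior felony convictions (+75%): $74,500 × 1.75 = $130,375.

$130,375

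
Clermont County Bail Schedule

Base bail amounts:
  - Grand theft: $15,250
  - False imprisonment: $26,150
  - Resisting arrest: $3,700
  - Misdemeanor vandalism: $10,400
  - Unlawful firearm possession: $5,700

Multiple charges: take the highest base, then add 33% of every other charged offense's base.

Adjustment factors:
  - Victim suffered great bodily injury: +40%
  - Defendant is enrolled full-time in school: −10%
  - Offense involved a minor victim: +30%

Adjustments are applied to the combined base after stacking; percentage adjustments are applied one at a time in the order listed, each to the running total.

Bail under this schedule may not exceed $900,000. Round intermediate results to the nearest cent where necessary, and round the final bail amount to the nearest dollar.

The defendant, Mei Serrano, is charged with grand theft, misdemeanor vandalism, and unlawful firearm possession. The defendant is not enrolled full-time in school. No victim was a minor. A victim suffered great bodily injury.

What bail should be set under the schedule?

$28,788

Base amounts from the schedule: grand theft $15,250; misdemeanor vandalism $10,400; unlawful firearm possession $5,700.
Stacking rule: highest base plus 33% of each additional charge. Highest is grand theft at $15,250. Additional: $10,400 × 33% = $3,432; $5,700 × 33% = $1,881. Combined base = $15,250 + $5,313 = $20,563.
Victim suffered great bodily injury (+40%): $20,563 × 1.4 = $28,788.20.
$28,788.20 is within the $900,000 maximum.
Rounded to the nearest dollar: $28,788.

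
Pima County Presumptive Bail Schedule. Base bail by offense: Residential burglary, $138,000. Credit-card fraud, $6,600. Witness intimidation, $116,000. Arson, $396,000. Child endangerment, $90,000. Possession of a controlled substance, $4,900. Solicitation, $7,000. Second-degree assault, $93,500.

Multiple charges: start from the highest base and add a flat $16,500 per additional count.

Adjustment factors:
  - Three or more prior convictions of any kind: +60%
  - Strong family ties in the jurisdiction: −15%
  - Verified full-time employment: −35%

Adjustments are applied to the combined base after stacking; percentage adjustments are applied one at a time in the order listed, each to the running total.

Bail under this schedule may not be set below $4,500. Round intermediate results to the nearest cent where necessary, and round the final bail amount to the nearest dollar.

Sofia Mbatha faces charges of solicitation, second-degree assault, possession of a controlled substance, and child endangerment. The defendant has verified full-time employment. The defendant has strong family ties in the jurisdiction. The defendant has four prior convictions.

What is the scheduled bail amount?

$126,412

Base amounts from the schedule: solicitation $7,000; second-degree assault $93,500; possession of a controlled substance $4,900; child endangerment $90,000.
Stacking rule: highest base plus $16,500 per additional charge. Highest is second-degree assault at $93,500; 3 additional charges → +$49,500. Combined base = $143,000.
Three or more prior convictions of any kind (+60%): $143,000 × 1.6 = $228,800.
Strong family ties in the jurisdiction (−15%): $228,800 × 0.85 = $194,480.
Verified full-time employment (−35%): $194,480 × 0.65 = $126,412.
$126,412 is at or above the $4,500 minimum.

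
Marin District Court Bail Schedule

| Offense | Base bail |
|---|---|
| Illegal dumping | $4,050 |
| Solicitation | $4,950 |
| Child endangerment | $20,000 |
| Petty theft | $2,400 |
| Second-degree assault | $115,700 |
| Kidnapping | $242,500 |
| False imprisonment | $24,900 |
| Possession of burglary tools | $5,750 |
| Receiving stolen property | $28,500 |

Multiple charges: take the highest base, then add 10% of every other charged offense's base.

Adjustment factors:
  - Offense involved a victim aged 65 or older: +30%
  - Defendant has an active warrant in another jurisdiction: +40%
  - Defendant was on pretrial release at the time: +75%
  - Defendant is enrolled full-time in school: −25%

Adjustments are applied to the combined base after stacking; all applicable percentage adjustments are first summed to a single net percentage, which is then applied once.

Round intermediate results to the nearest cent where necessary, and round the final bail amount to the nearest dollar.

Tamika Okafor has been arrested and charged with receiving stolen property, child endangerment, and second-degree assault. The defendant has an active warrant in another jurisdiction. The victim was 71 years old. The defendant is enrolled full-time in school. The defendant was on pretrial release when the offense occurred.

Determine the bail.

Base amounts from the schedule: receiving stolen property $28,500; child endangerment $20,000; second-degree assault $115,700.
Stacking rule: highest base plus 10% of each additional charge. Highest is second-degree assault at $115,700. Additional: $28,500 × 10% = $2,850; $20,000 × 10% = $2,000. Combined base = $115,700 + $4,850 = $120,550.
Net percentage adjustment: +30% +40% +75% −25% = +120%. $120,550 × 2.2 = $265,210.

$265,210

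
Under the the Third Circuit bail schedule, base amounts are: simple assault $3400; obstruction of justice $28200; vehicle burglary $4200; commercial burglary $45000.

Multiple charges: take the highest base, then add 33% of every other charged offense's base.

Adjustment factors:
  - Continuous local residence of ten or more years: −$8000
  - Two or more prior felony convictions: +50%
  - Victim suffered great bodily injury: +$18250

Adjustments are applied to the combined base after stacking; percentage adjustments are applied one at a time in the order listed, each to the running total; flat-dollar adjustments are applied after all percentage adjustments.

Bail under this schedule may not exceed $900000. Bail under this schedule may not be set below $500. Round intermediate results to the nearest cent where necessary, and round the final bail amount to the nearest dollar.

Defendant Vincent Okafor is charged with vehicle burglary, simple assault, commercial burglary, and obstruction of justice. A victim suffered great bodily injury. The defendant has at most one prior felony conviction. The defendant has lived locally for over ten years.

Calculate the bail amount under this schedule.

$67064

Base amounts from the schedule: vehicle burglary $4200; simple assault $3400; commercial burglary $45000; obstruction of justice $28200.
Stacking rule: highest base plus 33% of each additional charge. Highest is commercial burglary at $45000. Additional: $4200 × 33% = $1386; $3400 × 33% = $1122; $28200 × 33% = $9306. Combined base = $45000 + $11814 = $56814.
Continuous local residence of ten or more years (−$8000 flat): $56814 − $8000 = $48814.
Victim suffered great bodily injury (+$18250 flat): $48814 + $18250 = $67064.
$67064 is within the $900000 maximum.
$67064 is at or above the $500 minimum.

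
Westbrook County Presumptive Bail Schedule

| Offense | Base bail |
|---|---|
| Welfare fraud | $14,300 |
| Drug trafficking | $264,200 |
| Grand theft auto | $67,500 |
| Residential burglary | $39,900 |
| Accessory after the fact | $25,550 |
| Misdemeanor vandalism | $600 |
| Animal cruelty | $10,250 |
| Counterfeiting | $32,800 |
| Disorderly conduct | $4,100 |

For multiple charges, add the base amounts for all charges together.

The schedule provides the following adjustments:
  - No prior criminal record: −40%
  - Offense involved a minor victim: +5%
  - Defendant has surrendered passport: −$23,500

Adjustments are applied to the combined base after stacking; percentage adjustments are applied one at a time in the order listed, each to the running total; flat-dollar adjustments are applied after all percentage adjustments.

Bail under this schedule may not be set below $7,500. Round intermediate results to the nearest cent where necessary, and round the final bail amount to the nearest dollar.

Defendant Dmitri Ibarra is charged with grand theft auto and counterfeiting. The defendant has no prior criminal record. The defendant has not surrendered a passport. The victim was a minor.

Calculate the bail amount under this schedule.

Base amounts from the schedule: grand theft auto $67,500; counterfeiting $32,800.
Stacking rule: sum of all bases. $67,500 + $32,800 = $100,300.
No prior criminal record (−40%): $100,300 × 0.6 = $60,180.
Offense involved a minor victim (+5%): $60,180 × 1.05 = $63,189.
$63,189 is at or above the $7,500 minimum.

$63,189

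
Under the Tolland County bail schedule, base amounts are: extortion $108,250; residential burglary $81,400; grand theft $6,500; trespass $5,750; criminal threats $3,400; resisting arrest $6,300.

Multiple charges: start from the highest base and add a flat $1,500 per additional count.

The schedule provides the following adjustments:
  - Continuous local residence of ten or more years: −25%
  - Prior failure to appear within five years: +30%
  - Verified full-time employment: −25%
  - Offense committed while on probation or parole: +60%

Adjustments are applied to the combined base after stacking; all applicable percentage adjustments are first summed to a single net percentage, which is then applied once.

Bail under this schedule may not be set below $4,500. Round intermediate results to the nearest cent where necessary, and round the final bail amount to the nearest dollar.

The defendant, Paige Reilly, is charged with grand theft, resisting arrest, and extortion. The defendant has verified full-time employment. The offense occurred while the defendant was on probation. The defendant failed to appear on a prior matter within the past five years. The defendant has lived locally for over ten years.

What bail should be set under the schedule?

Base amounts from the schedule: grand theft $6,500; resisting arrest $6,300; extortion $108,250.
Stacking rule: highest base plus $1,500 per additional charge. Highest is extortion at $108,250; 2 additional charges → +$3,000. Combined base = $111,250.
Net percentage adjustment: −25% +30% −25% +60% = +40%. $111,250 × 1.4 = $155,750.
$155,750 is at or above the $4,500 minimum.

$155,750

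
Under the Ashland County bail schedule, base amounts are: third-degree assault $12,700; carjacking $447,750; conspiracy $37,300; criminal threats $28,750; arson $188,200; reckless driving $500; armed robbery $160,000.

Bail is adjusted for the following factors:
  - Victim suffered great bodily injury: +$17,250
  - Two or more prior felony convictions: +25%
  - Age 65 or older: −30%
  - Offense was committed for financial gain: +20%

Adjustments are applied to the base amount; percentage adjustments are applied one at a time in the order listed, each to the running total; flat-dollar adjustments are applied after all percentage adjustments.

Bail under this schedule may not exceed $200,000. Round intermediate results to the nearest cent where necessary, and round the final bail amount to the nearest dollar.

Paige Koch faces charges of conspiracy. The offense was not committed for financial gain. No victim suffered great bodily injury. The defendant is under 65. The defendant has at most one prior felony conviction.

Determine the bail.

Base amounts from the schedule: conspiracy $37,300.
Single charge. Combined base = $37,300.
No adjustment factors apply to this defendant.
$37,300 is within the $200,000 maximum.

$37,300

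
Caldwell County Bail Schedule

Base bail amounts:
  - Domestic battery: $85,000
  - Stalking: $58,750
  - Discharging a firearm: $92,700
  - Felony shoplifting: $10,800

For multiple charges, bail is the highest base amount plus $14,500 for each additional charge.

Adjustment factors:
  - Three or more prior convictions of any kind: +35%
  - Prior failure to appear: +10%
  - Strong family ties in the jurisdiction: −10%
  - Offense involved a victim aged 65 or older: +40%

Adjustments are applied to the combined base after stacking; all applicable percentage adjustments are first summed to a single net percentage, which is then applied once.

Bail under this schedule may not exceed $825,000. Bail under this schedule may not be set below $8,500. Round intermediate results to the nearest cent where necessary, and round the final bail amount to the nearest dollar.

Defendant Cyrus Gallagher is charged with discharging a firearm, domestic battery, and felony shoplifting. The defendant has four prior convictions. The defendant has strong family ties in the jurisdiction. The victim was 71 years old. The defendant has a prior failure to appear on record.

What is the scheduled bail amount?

Base amounts from the schedule: discharging a firearm $92,700; domestic battery $85,000; felony shoplifting $10,800.
Stacking rule: highest base plus $14,500 per additional charge. Highest is discharging a firearm at $92,700; 2 additional charges → +$29,000. Combined base = $121,700.
Net percentage adjustment: +35% +10% −10% +40% = +75%. $121,700 × 1.75 = $212,975.
$212,975 is within the $825,000 maximum.
$212,975 is at or above the $8,500 minimum.

$212,975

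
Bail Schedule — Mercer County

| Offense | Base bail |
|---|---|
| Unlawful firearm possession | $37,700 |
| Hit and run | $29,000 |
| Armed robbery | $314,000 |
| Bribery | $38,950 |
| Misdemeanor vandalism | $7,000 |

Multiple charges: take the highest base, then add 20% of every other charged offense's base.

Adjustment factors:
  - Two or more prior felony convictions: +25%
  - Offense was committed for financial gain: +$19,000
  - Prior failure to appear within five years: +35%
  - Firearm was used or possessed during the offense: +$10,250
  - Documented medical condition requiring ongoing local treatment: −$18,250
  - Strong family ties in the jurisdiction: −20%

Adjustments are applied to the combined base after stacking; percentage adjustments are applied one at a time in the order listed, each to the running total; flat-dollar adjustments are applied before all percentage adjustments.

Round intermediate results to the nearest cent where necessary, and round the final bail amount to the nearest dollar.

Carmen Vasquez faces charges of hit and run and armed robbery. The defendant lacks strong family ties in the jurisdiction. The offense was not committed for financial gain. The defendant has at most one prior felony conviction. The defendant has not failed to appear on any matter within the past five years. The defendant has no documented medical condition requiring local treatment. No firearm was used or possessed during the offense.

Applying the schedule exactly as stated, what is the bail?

Base amounts from the schedule: hit and run $29,000; armed robbery $314,000.
Stacking rule: highest base plus 20% of each additional charge. Highest is armed robbery at $314,000. Additional: $29,000 × 20% = $5,800. Combined base = $314,000 + $5,800 = $319,800.
No adjustment factors apply to this defendant.

$319,800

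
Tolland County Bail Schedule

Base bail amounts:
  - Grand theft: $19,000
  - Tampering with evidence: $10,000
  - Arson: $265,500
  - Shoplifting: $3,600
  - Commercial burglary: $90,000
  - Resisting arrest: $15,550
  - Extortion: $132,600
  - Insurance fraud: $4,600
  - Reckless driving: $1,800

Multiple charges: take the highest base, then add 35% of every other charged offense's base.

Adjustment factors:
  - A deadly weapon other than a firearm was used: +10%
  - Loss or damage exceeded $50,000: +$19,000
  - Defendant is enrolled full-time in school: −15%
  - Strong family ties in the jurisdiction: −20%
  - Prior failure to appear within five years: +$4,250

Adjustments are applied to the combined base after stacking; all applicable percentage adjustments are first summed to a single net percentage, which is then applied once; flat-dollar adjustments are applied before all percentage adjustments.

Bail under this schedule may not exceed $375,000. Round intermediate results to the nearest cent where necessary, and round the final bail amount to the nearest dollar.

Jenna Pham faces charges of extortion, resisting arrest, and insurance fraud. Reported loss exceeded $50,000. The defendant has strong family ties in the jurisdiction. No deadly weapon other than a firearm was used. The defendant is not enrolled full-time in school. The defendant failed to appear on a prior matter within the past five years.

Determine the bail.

$130,322

Base amounts from the schedule: extortion $132,600; resisting arrest $15,550; insurance fraud $4,600.
Stacking rule: highest base plus 35% of each additional charge. Highest is extortion at $132,600. Additional: $15,550 × 35% = $5,442.50; $4,600 × 35% = $1,610. Combined base = $132,600 + $7,052.50 = $139,652.50.
Loss or damage exceeded $50,000 (+$19,000 flat): $139,652.50 + $19,000 = $158,652.50.
Prior failure to appear within five years (+$4,250 flat): $158,652.50 + $4,250 = $162,902.50.
Strong family ties in the jurisdiction (−20%): $162,902.50 × 0.8 = $130,322.
$130,322 is within the $375,000 maximum.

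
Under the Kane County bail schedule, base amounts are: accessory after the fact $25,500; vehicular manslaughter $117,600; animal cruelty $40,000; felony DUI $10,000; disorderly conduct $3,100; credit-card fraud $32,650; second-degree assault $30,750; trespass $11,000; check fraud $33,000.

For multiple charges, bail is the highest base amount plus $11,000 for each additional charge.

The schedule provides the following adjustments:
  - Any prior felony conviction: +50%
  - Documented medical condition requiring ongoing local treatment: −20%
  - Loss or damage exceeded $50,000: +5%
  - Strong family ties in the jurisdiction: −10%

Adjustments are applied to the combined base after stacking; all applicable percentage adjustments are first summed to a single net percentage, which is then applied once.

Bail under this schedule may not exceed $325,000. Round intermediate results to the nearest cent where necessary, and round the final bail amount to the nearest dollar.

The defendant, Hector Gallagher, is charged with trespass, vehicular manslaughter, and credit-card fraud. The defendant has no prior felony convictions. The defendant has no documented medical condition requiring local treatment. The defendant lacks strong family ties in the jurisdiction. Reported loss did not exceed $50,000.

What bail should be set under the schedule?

Base amounts from the schedule: trespass $11,000; vehicular manslaughter $117,600; credit-card fraud $32,650.
Stacking rule: highest base plus $11,000 per additional charge. Highest is vehicular manslaughter at $117,600; 2 additional charges → +$22,000. Combined base = $139,600.
No adjustment factors apply to this defendant.
$139,600 is within the $325,000 maximum.

$139,600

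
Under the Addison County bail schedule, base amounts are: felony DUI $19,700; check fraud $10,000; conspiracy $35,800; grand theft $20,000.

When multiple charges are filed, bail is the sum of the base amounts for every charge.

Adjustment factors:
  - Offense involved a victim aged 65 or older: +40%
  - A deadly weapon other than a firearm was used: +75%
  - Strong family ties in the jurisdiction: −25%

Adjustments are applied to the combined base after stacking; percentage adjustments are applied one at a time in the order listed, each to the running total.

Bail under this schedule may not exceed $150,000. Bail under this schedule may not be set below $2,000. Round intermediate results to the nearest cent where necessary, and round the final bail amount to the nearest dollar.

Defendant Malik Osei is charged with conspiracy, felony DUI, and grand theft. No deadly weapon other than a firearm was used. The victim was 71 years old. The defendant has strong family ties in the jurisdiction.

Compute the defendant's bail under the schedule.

$79,275

Base amounts from the schedule: conspiracy $35,800; felony DUI $19,700; grand theft $20,000.
Stacking rule: sum of all bases. $35,800 + $19,700 + $20,000 = $75,500.
Offense involved a victim aged 65 or older (+40%): $75,500 × 1.4 = $105,700.
Strong family ties in the jurisdiction (−25%): $105,700 × 0.75 = $79,275.
$79,275 is within the $150,000 maximum.
$79,275 is at or above the $2,000 minimum.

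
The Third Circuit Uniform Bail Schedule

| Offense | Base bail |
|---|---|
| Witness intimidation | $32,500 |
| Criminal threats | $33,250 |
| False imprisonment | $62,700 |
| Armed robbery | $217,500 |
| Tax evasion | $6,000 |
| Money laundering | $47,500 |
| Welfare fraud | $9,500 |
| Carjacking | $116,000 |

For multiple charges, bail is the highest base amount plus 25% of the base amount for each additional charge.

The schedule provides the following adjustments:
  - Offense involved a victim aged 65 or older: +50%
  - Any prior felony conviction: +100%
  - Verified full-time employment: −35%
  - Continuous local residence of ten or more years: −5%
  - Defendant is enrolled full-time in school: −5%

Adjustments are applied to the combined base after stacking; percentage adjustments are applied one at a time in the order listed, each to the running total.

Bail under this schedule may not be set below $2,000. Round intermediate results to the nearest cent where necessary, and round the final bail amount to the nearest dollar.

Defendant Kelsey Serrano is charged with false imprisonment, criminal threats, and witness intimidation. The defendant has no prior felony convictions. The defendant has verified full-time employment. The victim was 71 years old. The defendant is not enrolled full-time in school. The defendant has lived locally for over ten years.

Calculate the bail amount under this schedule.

Base amounts from the schedule: false imprisonment $62,700; criminal threats $33,250; witness intimidation $32,500.
Stacking rule: highest base plus 25% of each additional charge. Highest is false imprisonment at $62,700. Additional: $33,250 × 25% = $8,312.50; $32,500 × 25% = $8,125. Combined base = $62,700 + $16,437.50 = $79,137.50.
Offense involved a victim aged 65 or older (+50%): $79,137.50 × 1.5 = $118,706.25.
Verified full-time employment (−35%): $118,706.25 × 0.65 = $77,159.06.
Continuous local residence of ten or more years (−5%): $77,159.06 × 0.95 = $73,301.11.
$73,301.11 is at or above the $2,000 minimum.
Rounded to the nearest dollar: $73,301.

$73,301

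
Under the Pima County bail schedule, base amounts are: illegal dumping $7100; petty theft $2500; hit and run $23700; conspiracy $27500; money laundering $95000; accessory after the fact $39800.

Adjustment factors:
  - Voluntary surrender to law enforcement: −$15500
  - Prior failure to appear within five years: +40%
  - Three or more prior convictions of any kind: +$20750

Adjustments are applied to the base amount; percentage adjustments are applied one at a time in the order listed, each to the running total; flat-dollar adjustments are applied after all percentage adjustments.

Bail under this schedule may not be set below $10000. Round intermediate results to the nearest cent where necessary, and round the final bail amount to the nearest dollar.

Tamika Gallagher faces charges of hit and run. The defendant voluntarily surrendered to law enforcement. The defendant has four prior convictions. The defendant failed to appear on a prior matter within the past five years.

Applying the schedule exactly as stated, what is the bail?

$38430

Base amounts from the schedule: hit and run $23700.
Single charge. Combined base = $23700.
Prior failure to appear within five years (+40%): $23700 × 1.4 = $33180.
Voluntary surrender to law enforcement (−$15500 flat): $33180 − $15500 = $17680.
Three or more prior convictions of any kind (+$20750 flat): $17680 + $20750 = $38430.
$38430 is at or above the $10000 minimum.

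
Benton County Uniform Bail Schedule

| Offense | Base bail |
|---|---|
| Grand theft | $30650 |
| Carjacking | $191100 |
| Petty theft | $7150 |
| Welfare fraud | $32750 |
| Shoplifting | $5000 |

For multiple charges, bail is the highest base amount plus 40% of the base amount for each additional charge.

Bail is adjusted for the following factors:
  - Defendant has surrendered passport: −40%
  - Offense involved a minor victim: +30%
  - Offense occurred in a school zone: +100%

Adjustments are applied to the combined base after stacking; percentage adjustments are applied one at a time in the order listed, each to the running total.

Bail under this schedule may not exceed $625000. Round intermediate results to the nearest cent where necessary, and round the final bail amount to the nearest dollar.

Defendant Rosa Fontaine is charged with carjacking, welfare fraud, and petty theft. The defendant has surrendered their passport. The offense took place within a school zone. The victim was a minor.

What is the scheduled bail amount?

Base amounts from the schedule: carjacking $191100; welfare fraud $32750; petty theft $7150.
Stacking rule: highest base plus 40% of each additional charge. Highest is carjacking at $191100. Additional: $32750 × 40% = $13100; $7150 × 40% = $2860. Combined base = $191100 + $15960 = $207060.
Defendant has surrendered passport (−40%): $207060 × 0.6 = $124236.
Offense involved a minor victim (+30%): $124236 × 1.3 = $161506.80.
Offense occurred in a school zone (+100%): $161506.80 × 2 = $323013.60.
$323013.60 is within the $625000 maximum.
Rounded to the nearest dollar: $323014.

$323014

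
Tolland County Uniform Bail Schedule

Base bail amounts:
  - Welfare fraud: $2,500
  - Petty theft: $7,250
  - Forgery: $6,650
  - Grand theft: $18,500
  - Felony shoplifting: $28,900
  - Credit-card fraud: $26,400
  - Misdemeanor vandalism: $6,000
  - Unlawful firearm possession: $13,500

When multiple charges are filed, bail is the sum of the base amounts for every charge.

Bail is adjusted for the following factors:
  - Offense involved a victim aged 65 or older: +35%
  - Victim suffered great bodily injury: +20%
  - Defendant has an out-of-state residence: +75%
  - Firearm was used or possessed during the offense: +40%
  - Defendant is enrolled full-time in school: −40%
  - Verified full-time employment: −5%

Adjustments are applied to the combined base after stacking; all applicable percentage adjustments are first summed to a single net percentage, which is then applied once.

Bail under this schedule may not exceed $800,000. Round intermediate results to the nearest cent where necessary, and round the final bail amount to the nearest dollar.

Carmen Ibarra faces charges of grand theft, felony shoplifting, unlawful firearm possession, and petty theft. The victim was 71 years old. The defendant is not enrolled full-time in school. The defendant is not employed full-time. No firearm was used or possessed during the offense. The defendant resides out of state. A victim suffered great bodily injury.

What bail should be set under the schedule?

$156,745

Base amounts from the schedule: grand theft $18,500; felony shoplifting $28,900; unlawful firearm possession $13,500; petty theft $7,250.
Stacking rule: sum of all bases. $18,500 + $28,900 + $13,500 + $7,250 = $68,150.
Net percentage adjustment: +35% +20% +75% = +130%. $68,150 × 2.3 = $156,745.
$156,745 is within the $800,000 maximum.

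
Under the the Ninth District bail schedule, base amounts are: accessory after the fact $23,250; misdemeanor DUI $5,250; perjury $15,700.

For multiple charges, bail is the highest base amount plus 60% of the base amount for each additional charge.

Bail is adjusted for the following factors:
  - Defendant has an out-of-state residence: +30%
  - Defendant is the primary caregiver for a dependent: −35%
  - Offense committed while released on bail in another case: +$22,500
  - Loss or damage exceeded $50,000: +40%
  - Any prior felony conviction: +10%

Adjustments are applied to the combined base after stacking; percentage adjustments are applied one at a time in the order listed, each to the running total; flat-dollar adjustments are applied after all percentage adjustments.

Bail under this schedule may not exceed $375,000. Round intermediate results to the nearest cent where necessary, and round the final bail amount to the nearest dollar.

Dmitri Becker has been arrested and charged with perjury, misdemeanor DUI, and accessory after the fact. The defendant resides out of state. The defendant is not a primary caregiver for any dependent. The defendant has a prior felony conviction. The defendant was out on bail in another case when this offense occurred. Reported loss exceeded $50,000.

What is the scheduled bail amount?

$94,212

Base amounts from the schedule: perjury $15,700; misdemeanor DUI $5,250; accessory after the fact $23,250.
Stacking rule: highest base plus 60% of each additional charge. Highest is accessory after the fact at $23,250. Additional: $15,700 × 60% = $9,420; $5,250 × 60% = $3,150. Combined base = $23,250 + $12,570 = $35,820.
Defendant has an out-of-state residence (+30%): $35,820 × 1.3 = $46,566.
Loss or damage exceeded $50,000 (+40%): $46,566 × 1.4 = $65,192.40.
Any prior felony conviction (+10%): $65,192.40 × 1.1 = $71,711.64.
Offense committed while released on bail in another case (+$22,500 flat): $71,711.64 + $22,500 = $94,211.64.
$94,211.64 is within the $375,000 maximum.
Rounded to the nearest dollar: $94,212.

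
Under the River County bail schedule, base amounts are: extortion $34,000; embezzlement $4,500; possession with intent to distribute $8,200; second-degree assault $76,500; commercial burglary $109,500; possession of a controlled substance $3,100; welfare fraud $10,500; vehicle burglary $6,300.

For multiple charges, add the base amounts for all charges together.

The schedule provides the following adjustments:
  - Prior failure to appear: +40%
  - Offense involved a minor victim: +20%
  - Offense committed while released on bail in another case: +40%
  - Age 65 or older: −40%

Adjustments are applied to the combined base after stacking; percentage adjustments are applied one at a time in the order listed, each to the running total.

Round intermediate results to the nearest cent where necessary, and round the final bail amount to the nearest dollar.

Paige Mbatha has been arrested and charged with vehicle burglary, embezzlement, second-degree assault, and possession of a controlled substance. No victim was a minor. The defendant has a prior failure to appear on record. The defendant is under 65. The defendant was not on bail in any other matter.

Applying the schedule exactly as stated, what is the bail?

$126,560

Base amounts from the schedule: vehicle burglary $6,300; embezzlement $4,500; second-degree assault $76,500; possession of a controlled substance $3,100.
Stacking rule: sum of all bases. $6,300 + $4,500 + $76,500 + $3,100 = $90,400.
Prior failure to appear (+40%): $90,400 × 1.4 = $126,560.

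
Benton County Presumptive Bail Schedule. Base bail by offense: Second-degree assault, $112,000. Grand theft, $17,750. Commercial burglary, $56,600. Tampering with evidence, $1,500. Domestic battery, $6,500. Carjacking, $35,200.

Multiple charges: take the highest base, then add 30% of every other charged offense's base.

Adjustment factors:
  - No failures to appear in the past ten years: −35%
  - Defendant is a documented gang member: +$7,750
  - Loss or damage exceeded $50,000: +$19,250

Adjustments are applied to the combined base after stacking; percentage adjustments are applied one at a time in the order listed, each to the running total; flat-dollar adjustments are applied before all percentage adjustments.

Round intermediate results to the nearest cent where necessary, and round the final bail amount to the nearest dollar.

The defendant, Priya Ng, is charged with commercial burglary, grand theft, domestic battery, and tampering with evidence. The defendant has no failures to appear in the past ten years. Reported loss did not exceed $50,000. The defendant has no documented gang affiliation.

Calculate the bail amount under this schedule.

Base amounts from the schedule: commercial burglary $56,600; grand theft $17,750; domestic battery $6,500; tampering with evidence $1,500.
Stacking rule: highest base plus 30% of each additional charge. Highest is commercial burglary at $56,600. Additional: $17,750 × 30% = $5,325; $6,500 × 30% = $1,950; $1,500 × 30% = $450. Combined base = $56,600 + $7,725 = $64,325.
No failures to appear in the past ten years (−35%): $64,325 × 0.65 = $41,811.25.
Rounded to the nearest dollar: $41,811.

$41,811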